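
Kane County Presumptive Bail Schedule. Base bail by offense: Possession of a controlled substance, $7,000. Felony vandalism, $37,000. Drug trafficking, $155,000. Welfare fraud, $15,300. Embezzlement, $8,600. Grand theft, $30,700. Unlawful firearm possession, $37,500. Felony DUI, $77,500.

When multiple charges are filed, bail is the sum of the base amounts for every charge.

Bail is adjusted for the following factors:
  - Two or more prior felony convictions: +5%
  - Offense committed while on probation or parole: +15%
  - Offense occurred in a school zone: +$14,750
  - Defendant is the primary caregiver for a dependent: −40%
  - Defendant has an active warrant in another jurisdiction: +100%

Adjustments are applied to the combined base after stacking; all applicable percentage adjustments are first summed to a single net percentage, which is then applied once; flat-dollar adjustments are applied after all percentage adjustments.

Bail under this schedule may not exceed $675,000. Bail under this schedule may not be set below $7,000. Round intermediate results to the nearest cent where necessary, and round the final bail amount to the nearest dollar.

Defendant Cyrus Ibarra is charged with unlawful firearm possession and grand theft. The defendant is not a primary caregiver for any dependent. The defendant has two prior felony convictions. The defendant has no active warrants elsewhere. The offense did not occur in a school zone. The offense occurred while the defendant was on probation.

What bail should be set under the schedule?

$81,840

Base amounts from the schedule: unlawful firearm possession $37,500; grand theft $30,700.
Stacking rule: sum of all bases. $37,500 + $30,700 = $68,200.
Net percentage adjustment: +5% +15% = +20%. $68,200 × 1.2 = $81,840.
$81,840 is within the $675,000 maximum.
$81,840 is at or above the $7,000 minimum.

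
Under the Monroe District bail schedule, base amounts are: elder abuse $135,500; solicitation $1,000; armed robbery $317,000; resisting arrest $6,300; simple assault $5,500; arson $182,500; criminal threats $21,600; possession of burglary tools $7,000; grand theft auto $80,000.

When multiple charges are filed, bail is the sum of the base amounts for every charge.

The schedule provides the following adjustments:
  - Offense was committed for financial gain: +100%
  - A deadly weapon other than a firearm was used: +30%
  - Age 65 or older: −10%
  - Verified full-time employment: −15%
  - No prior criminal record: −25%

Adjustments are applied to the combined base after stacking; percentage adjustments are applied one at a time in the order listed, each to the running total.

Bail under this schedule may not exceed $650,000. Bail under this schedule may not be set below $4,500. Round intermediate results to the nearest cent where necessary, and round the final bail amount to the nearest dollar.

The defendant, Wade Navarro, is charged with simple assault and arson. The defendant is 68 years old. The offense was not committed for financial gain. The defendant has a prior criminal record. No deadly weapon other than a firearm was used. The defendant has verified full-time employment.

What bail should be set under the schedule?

Base amounts from the schedule: simple assault $5,500; arson $182,500.
Stacking rule: sum of all bases. $5,500 + $182,500 = $188,000.
Age 65 or older (−10%): $188,000 × 0.9 = $169,200.
Verified full-time employment (−15%): $169,200 × 0.85 = $143,820.
$143,820 is within the $650,000 maximum.
$143,820 is at or above the $4,500 minimum.

$143,820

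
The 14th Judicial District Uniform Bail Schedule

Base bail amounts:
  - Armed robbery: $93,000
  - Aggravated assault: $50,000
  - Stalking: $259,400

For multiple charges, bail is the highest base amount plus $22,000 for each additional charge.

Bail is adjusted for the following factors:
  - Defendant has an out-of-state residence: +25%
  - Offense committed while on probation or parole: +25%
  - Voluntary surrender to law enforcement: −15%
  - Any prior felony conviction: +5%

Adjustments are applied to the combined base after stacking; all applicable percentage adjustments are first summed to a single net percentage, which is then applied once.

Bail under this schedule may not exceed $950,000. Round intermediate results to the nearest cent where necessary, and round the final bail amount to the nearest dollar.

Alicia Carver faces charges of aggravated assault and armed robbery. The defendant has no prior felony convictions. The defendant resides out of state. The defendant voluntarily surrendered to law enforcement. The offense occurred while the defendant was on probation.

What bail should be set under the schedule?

$155,250

Base amounts from the schedule: aggravated assault $50,000; armed robbery $93,000.
Stacking rule: highest base plus $22,000 per additional charge. Highest is armed robbery at $93,000; 1 additional charge → +$22,000. Combined base = $115,000.
Net percentage adjustment: +25% +25% −15% = +35%. $115,000 × 1.35 = $155,250.
$155,250 is within the $950,000 maximum.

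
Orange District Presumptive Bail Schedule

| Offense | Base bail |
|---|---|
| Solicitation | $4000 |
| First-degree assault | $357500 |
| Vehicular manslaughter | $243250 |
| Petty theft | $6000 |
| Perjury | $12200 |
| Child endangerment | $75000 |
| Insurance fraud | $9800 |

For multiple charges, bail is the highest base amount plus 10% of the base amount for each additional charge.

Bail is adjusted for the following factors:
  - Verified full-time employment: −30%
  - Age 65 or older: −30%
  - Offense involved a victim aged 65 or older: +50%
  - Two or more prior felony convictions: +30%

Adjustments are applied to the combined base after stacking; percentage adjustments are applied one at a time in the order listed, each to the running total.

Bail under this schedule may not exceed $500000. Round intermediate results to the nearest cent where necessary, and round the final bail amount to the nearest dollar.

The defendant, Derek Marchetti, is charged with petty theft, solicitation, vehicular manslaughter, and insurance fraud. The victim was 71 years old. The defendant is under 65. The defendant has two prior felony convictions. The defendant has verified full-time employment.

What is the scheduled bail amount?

Base amounts from the schedule: petty theft $6000; solicitation $4000; vehicular manslaughter $243250; insurance fraud $9800.
Stacking rule: highest base plus 10% of each additional charge. Highest is vehicular manslaughter at $243250. Additional: $6000 × 10% = $600; $4000 × 10% = $400; $9800 × 10% = $980. Combined base = $243250 + $1980 = $245230.
Verified full-time employment (−30%): $245230 × 0.7 = $171661.
Offense involved a victim aged 65 or older (+50%): $171661 × 1.5 = $257491.50.
Two or more prior felony convictions (+30%): $257491.50 × 1.3 = $334738.95.
$334738.95 is within the $500000 maximum.
Rounded to the nearest dollar: $334739.

$334739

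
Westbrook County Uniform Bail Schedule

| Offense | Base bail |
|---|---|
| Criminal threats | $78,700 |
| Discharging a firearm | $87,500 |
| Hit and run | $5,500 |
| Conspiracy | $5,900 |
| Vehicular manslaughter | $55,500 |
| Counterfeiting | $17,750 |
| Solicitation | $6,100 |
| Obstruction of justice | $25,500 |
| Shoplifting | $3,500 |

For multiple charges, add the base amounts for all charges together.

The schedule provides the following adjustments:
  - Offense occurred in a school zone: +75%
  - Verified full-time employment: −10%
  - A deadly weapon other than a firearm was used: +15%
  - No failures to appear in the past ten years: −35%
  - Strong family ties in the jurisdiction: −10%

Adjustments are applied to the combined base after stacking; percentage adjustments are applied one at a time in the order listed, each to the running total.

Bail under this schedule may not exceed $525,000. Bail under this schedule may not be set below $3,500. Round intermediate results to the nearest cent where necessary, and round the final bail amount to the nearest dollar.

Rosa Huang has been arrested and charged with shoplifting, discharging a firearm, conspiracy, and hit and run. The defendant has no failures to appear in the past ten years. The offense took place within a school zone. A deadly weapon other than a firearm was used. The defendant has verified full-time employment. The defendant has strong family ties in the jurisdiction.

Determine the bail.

Base amounts from the schedule: shoplifting $3,500; discharging a firearm $87,500; conspiracy $5,900; hit and run $5,500.
Stacking rule: sum of all bases. $3,500 + $87,500 + $5,900 + $5,500 = $102,400.
Offense occurred in a school zone (+75%): $102,400 × 1.75 = $179,200.
Verified full-time employment (−10%): $179,200 × 0.9 = $161,280.
A deadly weapon other than a firearm was used (+15%): $161,280 × 1.15 = $185,472.
No failures to appear in the past ten years (−35%): $185,472 × 0.65 = $120,556.80.
Strong family ties in the jurisdiction (−10%): $120,556.80 × 0.9 = $108,501.12.
$108,501.12 is within the $525,000 maximum.
$108,501.12 is at or above the $3,500 minimum.
Rounded to the nearest dollar: $108,501.

$108,501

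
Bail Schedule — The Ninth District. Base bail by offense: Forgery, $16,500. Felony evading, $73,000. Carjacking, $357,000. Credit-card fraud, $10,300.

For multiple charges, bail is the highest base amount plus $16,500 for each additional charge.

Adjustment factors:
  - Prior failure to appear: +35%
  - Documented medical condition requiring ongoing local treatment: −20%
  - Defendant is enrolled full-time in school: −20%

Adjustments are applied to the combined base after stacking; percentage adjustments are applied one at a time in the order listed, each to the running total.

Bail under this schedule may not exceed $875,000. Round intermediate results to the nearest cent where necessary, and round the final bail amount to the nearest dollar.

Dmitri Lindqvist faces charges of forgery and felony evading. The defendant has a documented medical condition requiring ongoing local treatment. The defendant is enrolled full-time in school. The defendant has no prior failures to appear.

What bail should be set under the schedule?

$57,280

Base amounts from the schedule: forgery $16,500; felony evading $73,000.
Stacking rule: highest base plus $16,500 per additional charge. Highest is felony evading at $73,000; 1 additional charge → +$16,500. Combined base = $89,500.
Documented medical condition requiring ongoing local treatment (−20%): $89,500 × 0.8 = $71,600.
Defendant is enrolled full-time in school (−20%): $71,600 × 0.8 = $57,280.
$57,280 is within the $875,000 maximum.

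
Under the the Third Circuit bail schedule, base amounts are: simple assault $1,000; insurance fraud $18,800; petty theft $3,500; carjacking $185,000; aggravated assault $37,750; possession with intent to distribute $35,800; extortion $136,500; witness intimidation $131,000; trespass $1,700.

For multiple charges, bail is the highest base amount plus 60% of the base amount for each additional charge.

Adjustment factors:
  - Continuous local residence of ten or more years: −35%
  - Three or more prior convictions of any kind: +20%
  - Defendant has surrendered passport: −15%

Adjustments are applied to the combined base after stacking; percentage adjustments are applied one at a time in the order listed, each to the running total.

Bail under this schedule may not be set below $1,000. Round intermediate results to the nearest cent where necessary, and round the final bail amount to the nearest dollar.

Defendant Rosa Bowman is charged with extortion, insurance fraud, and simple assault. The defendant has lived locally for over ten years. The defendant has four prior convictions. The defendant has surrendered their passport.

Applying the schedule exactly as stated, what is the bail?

$98,376

Base amounts from the schedule: extortion $136,500; insurance fraud $18,800; simple assault $1,000.
Stacking rule: highest base plus 60% of each additional charge. Highest is extortion at $136,500. Additional: $18,800 × 60% = $11,280; $1,000 × 60% = $600. Combined base = $136,500 + $11,880 = $148,380.
Continuous local residence of ten or more years (−35%): $148,380 × 0.65 = $96,447.
Three or more prior convictions of any kind (+20%): $96,447 × 1.2 = $115,736.40.
Defendant has surrendered passport (−15%): $115,736.40 × 0.85 = $98,375.94.
$98,375.94 is at or above the $1,000 minimum.
Rounded to the nearest dollar: $98,376.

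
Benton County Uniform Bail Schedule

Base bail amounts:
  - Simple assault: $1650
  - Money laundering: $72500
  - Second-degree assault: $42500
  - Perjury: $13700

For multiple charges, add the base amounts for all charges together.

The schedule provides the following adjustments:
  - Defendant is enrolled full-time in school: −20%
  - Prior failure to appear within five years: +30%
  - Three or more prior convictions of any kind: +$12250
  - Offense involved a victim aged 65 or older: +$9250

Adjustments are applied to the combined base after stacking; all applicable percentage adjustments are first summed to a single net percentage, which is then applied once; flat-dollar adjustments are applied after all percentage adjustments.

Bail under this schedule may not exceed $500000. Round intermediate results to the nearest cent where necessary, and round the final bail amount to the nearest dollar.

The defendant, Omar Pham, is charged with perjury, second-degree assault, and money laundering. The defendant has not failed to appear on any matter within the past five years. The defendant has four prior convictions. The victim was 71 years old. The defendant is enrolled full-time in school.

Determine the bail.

Base amounts from the schedule: perjury $13700; second-degree assault $42500; money laundering $72500.
Stacking rule: sum of all bases. $13700 + $42500 + $72500 = $128700.
Defendant is enrolled full-time in school (−20%): $128700 × 0.8 = $102960.
Three or more prior convictions of any kind (+$12250 flat): $102960 + $12250 = $115210.
Offense involved a victim aged 65 or older (+$9250 flat): $115210 + $9250 = $124460.
$124460 is within the $500000 maximum.

$124460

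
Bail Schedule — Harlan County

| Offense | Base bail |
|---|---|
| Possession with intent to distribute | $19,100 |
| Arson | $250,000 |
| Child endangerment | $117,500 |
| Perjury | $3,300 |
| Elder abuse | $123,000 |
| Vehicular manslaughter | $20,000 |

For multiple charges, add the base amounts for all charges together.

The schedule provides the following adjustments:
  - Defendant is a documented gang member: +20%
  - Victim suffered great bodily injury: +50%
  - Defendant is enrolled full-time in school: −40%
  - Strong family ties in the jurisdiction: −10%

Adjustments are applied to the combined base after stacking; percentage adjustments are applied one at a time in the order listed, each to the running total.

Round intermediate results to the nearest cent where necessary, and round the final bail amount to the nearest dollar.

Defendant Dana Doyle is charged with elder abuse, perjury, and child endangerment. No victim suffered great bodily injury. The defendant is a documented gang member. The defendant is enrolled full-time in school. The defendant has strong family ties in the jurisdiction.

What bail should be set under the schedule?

$157,982

Base amounts from the schedule: elder abuse $123,000; perjury $3,300; child endangerment $117,500.
Stacking rule: sum of all bases. $123,000 + $3,300 + $117,500 = $243,800.
Defendant is a documented gang member (+20%): $243,800 × 1.2 = $292,560.
Defendant is enrolled full-time in school (−40%): $292,560 × 0.6 = $175,536.
Strong family ties in the jurisdiction (−10%): $175,536 × 0.9 = $157,982.40.
Rounded to the nearest dollar: $157,982.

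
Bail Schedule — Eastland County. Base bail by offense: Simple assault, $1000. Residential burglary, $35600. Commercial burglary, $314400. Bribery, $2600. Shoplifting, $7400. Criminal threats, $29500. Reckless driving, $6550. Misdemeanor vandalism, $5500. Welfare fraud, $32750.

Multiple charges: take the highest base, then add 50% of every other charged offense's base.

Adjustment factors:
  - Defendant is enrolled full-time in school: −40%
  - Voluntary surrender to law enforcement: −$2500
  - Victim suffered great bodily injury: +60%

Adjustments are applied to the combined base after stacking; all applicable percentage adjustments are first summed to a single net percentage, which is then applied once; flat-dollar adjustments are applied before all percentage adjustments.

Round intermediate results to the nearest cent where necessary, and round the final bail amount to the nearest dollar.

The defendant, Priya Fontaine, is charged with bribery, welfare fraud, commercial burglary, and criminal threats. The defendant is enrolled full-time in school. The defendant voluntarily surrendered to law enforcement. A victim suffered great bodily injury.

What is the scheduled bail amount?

Base amounts from the schedule: bribery $2600; welfare fraud $32750; commercial burglary $314400; criminal threats $29500.
Stacking rule: highest base plus 50% of each additional charge. Highest is commercial burglary at $314400. Additional: $2600 × 50% = $1300; $32750 × 50% = $16375; $29500 × 50% = $14750. Combined base = $314400 + $32425 = $346825.
Voluntary surrender to law enforcement (−$2500 flat): $346825 − $2500 = $344325.
Net percentage adjustment: −40% +60% = +20%. $344325 × 1.2 = $413190.

$413190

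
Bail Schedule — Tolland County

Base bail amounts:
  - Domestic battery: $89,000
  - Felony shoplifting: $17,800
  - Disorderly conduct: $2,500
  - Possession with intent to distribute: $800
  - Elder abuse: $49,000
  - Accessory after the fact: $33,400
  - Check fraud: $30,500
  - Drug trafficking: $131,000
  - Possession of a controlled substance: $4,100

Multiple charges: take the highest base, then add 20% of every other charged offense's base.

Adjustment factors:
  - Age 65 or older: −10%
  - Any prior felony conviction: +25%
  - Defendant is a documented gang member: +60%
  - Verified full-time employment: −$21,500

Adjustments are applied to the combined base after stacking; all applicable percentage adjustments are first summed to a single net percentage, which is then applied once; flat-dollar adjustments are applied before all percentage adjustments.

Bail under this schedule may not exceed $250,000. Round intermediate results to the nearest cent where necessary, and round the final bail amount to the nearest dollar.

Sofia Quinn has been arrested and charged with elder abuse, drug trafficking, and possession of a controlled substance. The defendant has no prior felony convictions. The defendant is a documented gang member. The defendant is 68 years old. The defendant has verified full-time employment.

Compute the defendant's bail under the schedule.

Base amounts from the schedule: elder abuse $49,000; drug trafficking $131,000; possession of a controlled substance $4,100.
Stacking rule: highest base plus 20% of each additional charge. Highest is drug trafficking at $131,000. Additional: $49,000 × 20% = $9,800; $4,100 × 20% = $820. Combined base = $131,000 + $10,620 = $141,620.
Verified full-time employment (−$21,500 flat): $141,620 − $21,500 = $120,120.
Net percentage adjustment: −10% +60% = +50%. $120,120 × 1.5 = $180,180.
$180,180 is within the $250,000 maximum.

$180,180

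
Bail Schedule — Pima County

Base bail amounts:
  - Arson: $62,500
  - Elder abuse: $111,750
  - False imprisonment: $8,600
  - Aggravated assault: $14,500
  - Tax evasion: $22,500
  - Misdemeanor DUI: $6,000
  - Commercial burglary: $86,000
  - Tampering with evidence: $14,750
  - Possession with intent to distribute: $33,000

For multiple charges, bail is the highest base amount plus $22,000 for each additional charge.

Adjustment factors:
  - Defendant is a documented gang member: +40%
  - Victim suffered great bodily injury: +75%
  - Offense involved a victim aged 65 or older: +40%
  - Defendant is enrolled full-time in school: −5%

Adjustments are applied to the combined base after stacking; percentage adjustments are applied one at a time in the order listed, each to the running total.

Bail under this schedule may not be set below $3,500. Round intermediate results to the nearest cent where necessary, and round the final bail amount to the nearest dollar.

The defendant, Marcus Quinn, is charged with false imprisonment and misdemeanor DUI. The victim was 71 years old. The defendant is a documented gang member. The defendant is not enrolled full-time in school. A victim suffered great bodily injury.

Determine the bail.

Base amounts from the schedule: false imprisonment $8,600; misdemeanor DUI $6,000.
Stacking rule: highest base plus $22,000 per additional charge. Highest is false imprisonment at $8,600; 1 additional charge → +$22,000. Combined base = $30,600.
Defendant is a documented gang member (+40%): $30,600 × 1.4 = $42,840.
Victim suffered great bodily injury (+75%): $42,840 × 1.75 = $74,970.
Offense involved a victim aged 65 or older (+40%): $74,970 × 1.4 = $104,958.
$104,958 is at or above the $3,500 minimum.

$104,958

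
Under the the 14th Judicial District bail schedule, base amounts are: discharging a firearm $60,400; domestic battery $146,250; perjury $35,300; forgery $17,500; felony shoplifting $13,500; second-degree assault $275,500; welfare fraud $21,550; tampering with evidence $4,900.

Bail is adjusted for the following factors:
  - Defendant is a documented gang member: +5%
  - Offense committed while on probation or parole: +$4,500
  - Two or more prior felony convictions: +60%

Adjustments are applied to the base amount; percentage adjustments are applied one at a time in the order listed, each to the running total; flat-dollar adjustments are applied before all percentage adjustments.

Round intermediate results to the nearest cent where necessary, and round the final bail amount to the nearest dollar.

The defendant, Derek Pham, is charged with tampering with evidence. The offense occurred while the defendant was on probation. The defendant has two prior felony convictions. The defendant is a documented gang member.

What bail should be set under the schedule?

Base amounts from the schedule: tampering with evidence $4,900.
Single charge. Combined base = $4,900.
Offense committed while on probation or parole (+$4,500 flat): $4,900 + $4,500 = $9,400.
Defendant is a documented gang member (+5%): $9,400 × 1.05 = $9,870.
Two or more prior felony convictions (+60%): $9,870 × 1.6 = $15,792.

$15,792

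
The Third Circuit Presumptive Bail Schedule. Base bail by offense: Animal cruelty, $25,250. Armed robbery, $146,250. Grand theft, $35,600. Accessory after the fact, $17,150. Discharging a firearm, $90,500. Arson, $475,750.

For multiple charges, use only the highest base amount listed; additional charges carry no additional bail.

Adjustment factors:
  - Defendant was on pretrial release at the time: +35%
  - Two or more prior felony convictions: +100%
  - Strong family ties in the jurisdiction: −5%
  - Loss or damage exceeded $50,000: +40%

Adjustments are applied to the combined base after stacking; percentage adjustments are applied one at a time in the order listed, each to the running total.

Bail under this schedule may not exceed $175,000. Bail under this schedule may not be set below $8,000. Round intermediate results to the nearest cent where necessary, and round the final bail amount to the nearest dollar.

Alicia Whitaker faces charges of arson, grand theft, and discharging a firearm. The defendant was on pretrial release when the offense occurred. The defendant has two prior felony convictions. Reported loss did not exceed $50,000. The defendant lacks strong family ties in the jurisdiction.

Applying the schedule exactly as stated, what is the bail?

Base amounts from the schedule: arson $475,750; grand theft $35,600; discharging a firearm $90,500.
Stacking rule: use the highest base only. Highest is arson at $475,750. Combined base = $475,750.
Defendant was on pretrial release at the time (+35%): $475,750 × 1.35 = $642,262.50.
Two or more prior felony convictions (+100%): $642,262.50 × 2 = $1,284,525.
Result $1,284,525 exceeds the maximum of $175,000; bail is capped at $175,000.
$175,000 is at or above the $8,000 minimum.

$175,000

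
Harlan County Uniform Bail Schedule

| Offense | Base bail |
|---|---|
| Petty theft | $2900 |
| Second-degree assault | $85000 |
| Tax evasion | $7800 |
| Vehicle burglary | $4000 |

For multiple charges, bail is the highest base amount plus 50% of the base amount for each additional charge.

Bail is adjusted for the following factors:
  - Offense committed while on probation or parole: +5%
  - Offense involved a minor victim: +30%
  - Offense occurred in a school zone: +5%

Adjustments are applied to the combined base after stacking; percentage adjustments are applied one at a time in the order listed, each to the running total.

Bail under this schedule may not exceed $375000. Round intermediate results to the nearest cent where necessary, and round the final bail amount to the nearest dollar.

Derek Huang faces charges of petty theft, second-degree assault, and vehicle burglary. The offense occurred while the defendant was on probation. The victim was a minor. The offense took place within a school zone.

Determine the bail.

$126771

Base amounts from the schedule: petty theft $2900; second-degree assault $85000; vehicle burglary $4000.
Stacking rule: highest base plus 50% of each additional charge. Highest is second-degree assault at $85000. Additional: $2900 × 50% = $1450; $4000 × 50% = $2000. Combined base = $85000 + $3450 = $88450.
Offense committed while on probation or parole (+5%): $88450 × 1.05 = $92872.50.
Offense involved a minor victim (+30%): $92872.50 × 1.3 = $120734.25.
Offense occurred in a school zone (+5%): $120734.25 × 1.05 = $126770.96.
$126770.96 is within the $375000 maximum.
Rounded to the nearest dollar: $126771.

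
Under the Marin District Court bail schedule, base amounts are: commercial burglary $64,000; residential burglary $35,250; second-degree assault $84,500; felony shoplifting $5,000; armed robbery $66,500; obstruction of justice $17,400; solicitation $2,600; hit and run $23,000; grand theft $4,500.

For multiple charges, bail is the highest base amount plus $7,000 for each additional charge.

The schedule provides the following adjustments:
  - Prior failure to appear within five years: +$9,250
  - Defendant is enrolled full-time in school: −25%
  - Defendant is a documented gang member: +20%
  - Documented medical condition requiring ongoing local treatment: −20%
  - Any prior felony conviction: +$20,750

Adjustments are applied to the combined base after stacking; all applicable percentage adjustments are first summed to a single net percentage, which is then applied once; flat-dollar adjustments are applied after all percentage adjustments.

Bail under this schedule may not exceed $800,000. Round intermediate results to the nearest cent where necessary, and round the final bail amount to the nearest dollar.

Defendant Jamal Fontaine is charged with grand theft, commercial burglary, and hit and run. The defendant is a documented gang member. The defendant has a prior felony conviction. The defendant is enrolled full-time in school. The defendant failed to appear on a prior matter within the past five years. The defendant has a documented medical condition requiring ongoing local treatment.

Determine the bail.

$88,500

Base amounts from the schedule: grand theft $4,500; commercial burglary $64,000; hit and run $23,000.
Stacking rule: highest base plus $7,000 per additional charge. Highest is commercial burglary at $64,000; 2 additional charges → +$14,000. Combined base = $78,000.
Net percentage adjustment: −25% +20% −20% = −25%. $78,000 × 0.75 = $58,500.
Prior failure to appear within five years (+$9,250 flat): $58,500 + $9,250 = $67,750.
Any prior felony conviction (+$20,750 flat): $67,750 + $20,750 = $88,500.
$88,500 is within the $800,000 maximum.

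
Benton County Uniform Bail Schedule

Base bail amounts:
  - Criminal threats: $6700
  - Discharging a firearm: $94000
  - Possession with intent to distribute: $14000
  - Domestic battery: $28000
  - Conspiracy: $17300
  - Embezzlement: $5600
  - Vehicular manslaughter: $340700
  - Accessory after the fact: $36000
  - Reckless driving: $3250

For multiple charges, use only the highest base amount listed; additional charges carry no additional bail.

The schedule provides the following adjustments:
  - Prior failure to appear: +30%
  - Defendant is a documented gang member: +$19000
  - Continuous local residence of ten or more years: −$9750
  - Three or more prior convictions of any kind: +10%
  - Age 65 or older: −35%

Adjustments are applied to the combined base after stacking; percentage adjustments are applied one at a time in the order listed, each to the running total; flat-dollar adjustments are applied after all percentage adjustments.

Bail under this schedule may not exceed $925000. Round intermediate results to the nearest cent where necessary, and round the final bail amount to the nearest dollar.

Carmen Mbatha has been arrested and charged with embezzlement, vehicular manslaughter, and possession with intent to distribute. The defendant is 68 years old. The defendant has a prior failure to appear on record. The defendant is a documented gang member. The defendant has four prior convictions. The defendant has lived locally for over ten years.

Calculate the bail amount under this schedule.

$325931

Base amounts from the schedule: embezzlement $5600; vehicular manslaughter $340700; possession with intent to distribute $14000.
Stacking rule: use the highest base only. Highest is vehicular manslaughter at $340700. Combined base = $340700.
Prior failure to appear (+30%): $340700 × 1.3 = $442910.
Three or more prior convictions of any kind (+10%): $442910 × 1.1 = $487201.
Age 65 or older (−35%): $487201 × 0.65 = $316680.65.
Defendant is a documented gang member (+$19000 flat): $316680.65 + $19000 = $335680.65.
Continuous local residence of ten or more years (−$9750 flat): $335680.65 − $9750 = $325930.65.
$325930.65 is within the $925000 maximum.
Rounded to the nearest dollar: $325931.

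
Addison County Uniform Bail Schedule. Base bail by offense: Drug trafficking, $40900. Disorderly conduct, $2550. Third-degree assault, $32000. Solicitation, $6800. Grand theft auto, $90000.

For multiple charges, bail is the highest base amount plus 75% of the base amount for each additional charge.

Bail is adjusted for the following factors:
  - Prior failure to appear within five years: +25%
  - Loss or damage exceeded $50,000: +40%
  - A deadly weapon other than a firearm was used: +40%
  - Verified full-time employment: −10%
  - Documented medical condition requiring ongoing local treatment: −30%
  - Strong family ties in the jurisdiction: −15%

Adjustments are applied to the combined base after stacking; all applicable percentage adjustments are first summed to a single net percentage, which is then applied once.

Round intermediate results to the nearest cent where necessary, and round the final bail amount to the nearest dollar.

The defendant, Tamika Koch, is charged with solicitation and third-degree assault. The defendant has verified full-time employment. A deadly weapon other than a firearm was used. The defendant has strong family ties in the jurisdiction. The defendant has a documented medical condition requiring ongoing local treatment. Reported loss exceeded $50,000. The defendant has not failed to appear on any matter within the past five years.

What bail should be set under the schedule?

$46375

Base amounts from the schedule: solicitation $6800; third-degree assault $32000.
Stacking rule: highest base plus 75% of each additional charge. Highest is third-degree assault at $32000. Additional: $6800 × 75% = $5100. Combined base = $32000 + $5100 = $37100.
Net percentage adjustment: +40% +40% −10% −30% −15% = +25%. $37100 × 1.25 = $46375.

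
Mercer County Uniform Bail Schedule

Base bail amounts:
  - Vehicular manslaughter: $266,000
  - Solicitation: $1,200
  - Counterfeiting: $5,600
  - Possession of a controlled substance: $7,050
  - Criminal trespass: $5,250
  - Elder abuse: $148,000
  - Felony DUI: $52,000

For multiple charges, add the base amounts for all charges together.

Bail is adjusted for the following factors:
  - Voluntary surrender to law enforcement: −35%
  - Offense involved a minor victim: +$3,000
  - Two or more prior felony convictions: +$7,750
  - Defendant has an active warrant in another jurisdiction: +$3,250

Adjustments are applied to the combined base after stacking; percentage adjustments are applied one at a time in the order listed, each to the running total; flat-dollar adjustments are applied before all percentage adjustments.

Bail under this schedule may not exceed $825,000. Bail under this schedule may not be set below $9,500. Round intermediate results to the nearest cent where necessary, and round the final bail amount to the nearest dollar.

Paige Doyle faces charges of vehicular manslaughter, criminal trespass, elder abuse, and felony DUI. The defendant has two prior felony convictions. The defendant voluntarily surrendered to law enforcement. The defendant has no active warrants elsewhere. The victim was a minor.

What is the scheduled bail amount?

$313,300

Base amounts from the schedule: vehicular manslaughter $266,000; criminal trespass $5,250; elder abuse $148,000; felony DUI $52,000.
Stacking rule: sum of all bases. $266,000 + $5,250 + $148,000 + $52,000 = $471,250.
Offense involved a minor victim (+$3,000 flat): $471,250 + $3,000 = $474,250.
Two or more prior felony convictions (+$7,750 flat): $474,250 + $7,750 = $482,000.
Voluntary surrender to law enforcement (−35%): $482,000 × 0.65 = $313,300.
$313,300 is within the $825,000 maximum.
$313,300 is at or above the $9,500 minimum.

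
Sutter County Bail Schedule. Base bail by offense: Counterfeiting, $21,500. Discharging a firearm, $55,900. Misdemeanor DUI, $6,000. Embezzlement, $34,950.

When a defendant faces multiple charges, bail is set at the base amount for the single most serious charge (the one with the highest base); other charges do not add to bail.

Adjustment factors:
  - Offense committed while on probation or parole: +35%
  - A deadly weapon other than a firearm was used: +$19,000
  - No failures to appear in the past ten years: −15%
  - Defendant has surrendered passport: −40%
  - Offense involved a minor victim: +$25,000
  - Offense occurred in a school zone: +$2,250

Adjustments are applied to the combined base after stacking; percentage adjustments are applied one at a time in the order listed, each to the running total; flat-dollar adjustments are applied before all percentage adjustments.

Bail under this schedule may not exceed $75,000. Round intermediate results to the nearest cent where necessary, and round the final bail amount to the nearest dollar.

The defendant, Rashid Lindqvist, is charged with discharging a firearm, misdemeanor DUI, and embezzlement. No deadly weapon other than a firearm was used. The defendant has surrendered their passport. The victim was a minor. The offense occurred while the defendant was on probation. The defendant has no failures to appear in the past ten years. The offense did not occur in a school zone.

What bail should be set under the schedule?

Base amounts from the schedule: discharging a firearm $55,900; misdemeanor DUI $6,000; embezzlement $34,950.
Stacking rule: use the highest base only. Highest is discharging a firearm at $55,900. Combined base = $55,900.
Offense involved a minor victim (+$25,000 flat): $55,900 + $25,000 = $80,900.
Offense committed while on probation or parole (+35%): $80,900 × 1.35 = $109,215.
No failures to appear in the past ten years (−15%): $109,215 × 0.85 = $92,832.75.
Defendant has surrendered passport (−40%): $92,832.75 × 0.6 = $55,699.65.
$55,699.65 is within the $75,000 maximum.
Rounded to the nearest dollar: $55,700.

$55,700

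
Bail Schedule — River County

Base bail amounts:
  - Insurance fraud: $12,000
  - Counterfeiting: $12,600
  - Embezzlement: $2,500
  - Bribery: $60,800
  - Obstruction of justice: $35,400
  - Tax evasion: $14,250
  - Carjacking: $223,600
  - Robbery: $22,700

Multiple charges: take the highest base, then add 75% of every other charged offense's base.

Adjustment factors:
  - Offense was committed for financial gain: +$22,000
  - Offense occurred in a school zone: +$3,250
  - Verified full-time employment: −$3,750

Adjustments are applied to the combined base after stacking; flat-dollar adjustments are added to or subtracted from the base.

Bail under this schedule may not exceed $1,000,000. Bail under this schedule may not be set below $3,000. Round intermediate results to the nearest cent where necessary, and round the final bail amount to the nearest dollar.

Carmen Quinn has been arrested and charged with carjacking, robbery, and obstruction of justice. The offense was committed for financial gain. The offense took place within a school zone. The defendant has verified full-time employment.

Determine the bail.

Base amounts from the schedule: carjacking $223,600; robbery $22,700; obstruction of justice $35,400.
Stacking rule: highest base plus 75% of each additional charge. Highest is carjacking at $223,600. Additional: $22,700 × 75% = $17,025; $35,400 × 75% = $26,550. Combined base = $223,600 + $43,575 = $267,175.
Offense was committed for financial gain (+$22,000 flat): $267,175 + $22,000 = $289,175.
Offense occurred in a school zone (+$3,250 flat): $289,175 + $3,250 = $292,425.
Verified full-time employment (−$3,750 flat): $292,425 − $3,750 = $288,675.
$288,675 is within the $1,000,000 maximum.
$288,675 is at or above the $3,000 minimum.

$288,675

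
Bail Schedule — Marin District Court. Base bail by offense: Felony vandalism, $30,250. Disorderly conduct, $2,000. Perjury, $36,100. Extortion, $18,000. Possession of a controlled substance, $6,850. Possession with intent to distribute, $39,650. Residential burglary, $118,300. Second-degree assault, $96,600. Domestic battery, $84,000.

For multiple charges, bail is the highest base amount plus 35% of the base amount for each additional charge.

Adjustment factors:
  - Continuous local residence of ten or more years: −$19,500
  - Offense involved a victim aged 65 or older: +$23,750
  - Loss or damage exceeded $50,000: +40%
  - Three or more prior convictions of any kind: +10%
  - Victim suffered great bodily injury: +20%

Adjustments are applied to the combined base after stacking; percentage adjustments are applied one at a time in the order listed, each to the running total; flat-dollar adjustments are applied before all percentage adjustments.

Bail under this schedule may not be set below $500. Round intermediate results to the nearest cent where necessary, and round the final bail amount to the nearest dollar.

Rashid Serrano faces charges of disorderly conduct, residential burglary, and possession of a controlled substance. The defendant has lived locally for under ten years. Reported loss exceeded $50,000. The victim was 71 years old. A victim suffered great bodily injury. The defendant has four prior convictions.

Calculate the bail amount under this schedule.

Base amounts from the schedule: disorderly conduct $2,000; residential burglary $118,300; possession of a controlled substance $6,850.
Stacking rule: highest base plus 35% of each additional charge. Highest is residential burglary at $118,300. Additional: $2,000 × 35% = $700; $6,850 × 35% = $2,397.50. Combined base = $118,300 + $3,097.50 = $121,397.50.
Offense involved a victim aged 65 or older (+$23,750 flat): $121,397.50 + $23,750 = $145,147.50.
Loss or damage exceeded $50,000 (+40%): $145,147.50 × 1.4 = $203,206.50.
Three or more prior convictions of any kind (+10%): $203,206.50 × 1.1 = $223,527.15.
Victim suffered great bodily injury (+20%): $223,527.15 × 1.2 = $268,232.58.
$268,232.58 is at or above the $500 minimum.
Rounded to the nearest dollar: $268,233.

$268,233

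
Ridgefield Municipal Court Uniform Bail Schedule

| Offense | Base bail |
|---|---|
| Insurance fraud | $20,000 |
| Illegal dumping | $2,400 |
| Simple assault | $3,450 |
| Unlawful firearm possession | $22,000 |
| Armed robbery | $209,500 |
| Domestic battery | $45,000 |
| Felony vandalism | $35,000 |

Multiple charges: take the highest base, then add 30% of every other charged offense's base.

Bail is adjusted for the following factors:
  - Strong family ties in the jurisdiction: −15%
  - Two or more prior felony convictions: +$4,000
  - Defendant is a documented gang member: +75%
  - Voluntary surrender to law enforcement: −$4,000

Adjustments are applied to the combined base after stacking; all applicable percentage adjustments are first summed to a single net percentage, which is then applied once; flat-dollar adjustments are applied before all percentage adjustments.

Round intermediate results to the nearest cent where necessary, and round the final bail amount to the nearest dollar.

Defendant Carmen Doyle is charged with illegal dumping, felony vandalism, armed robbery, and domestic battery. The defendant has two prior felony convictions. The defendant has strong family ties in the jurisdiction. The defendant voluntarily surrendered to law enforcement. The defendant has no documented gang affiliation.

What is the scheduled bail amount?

Base amounts from the schedule: illegal dumping $2,400; felony vandalism $35,000; armed robbery $209,500; domestic battery $45,000.
Stacking rule: highest base plus 30% of each additional charge. Highest is armed robbery at $209,500. Additional: $2,400 × 30% = $720; $35,000 × 30% = $10,500; $45,000 × 30% = $13,500. Combined base = $209,500 + $24,720 = $234,220.
Two or more prior felony convictions (+$4,000 flat): $234,220 + $4,000 = $238,220.
Voluntary surrender to law enforcement (−$4,000 flat): $238,220 − $4,000 = $234,220.
Strong family ties in the jurisdiction (−15%): $234,220 × 0.85 = $199,087.

$199,087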